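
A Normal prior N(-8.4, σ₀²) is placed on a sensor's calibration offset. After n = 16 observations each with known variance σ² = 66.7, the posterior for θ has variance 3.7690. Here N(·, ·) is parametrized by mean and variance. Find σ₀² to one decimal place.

Posterior precision equals prior precision plus data precision: 1/σ_n² = 1/σ₀² + n/σ².
So 1/σ₀² = 1/3.7690 − 16/66.7 = 0.265322 − 0.239880 = 0.025442.
Hence σ₀² = 1/0.025442 ≈ 39.3.

σ₀² = 39.3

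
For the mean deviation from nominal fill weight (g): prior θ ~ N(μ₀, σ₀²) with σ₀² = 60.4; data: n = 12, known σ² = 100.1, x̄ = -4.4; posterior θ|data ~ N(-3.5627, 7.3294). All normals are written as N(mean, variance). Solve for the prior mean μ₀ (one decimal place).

μ₀ = 2.5

The posterior mean is a precision-weighted average: μ_n = (τ₀μ₀ + τ_data·x̄)/(τ₀+τ_data), with τ₀=1/σ₀² and τ_data=n/σ².
Here τ₀ = 1/60.4 = 0.016556 and τ_data = 12/100.1 = 0.119880, so τ_n = 0.136436.
Rearranging for μ₀: μ₀ = (μ_n·τ_n − τ_data·x̄)/τ₀ = (-3.5627·0.136436 − 0.119880·-4.4) / 0.016556 = 0.041391/0.016556 ≈ 2.5.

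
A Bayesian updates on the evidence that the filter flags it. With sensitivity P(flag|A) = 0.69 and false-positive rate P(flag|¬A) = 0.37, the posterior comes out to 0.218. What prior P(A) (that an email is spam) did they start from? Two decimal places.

Bayes' rule in odds form gives O(A|E) = O(A)·[P(E|A)/P(E|¬A)], hence O(A) = O(A|E)/LR.
Posterior odds = 0.218/(1−0.218) = 0.2788. LR = 0.69/0.37 = 1.8649.
Prior odds = 0.2788/1.8649 = 0.1495, so P(A) = 0.1495/(1+0.1495) ≈ 0.13.

P(A) = 0.13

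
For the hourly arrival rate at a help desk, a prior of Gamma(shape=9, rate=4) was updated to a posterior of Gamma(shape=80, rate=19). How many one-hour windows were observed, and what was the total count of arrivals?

n = 15 one-hour windows with total 71 arrivals

Gamma–Poisson conjugacy: posterior shape = α + Σxᵢ, posterior rate = β + n.
Matching: Σxᵢ = 80 − 9 = 71 and n = 19 − 4 = 15.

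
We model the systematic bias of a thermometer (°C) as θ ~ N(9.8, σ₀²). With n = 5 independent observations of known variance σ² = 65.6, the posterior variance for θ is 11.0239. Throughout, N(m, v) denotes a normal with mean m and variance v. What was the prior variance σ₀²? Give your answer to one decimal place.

σ₀² = 69.0

Posterior precision equals prior precision plus data precision: 1/σ_n² = 1/σ₀² + n/σ².
So 1/σ₀² = 1/11.0239 − 5/65.6 = 0.090712 − 0.076220 = 0.014492.
Hence σ₀² = 1/0.014492 ≈ 69.0.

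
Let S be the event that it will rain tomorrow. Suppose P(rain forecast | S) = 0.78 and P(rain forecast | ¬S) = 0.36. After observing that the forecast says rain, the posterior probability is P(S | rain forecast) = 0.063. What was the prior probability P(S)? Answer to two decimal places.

Bayes' rule in odds form gives O(S|E) = O(S)·[P(E|S)/P(E|¬S)], hence O(S) = O(S|E)/LR.
Posterior odds = 0.063/(1−0.063) = 0.0672. LR = 0.78/0.36 = 2.1667.
Prior odds = 0.0672/2.1667 = 0.0310, so P(S) = 0.0310/(1+0.0310) ≈ 0.03.

P(S) = 0.03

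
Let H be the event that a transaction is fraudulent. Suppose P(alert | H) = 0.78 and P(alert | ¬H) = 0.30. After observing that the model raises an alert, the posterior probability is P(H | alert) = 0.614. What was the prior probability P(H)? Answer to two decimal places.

Bayes' rule in odds form gives O(H|E) = O(H)·[P(E|H)/P(E|¬H)], hence O(H) = O(H|E)/LR.
Posterior odds = 0.614/(1−0.614) = 1.5907. LR = 0.78/0.30 = 2.6000.
Prior odds = 1.5907/2.6000 = 0.6118, so P(H) = 0.6118/(1+0.6118) ≈ 0.38.

P(H) = 0.38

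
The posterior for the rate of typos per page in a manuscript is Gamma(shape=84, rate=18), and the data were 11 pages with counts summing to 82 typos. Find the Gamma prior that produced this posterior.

Gamma–Poisson conjugacy: posterior shape = α + Σxᵢ, posterior rate = β + n.
So α = 84 − 82 = 2 and β = 18 − 11 = 7.

Gamma(shape=2, rate=7)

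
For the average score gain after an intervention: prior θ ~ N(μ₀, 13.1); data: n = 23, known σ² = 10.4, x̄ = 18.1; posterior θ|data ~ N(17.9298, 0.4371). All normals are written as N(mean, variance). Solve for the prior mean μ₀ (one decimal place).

With known observation variance, the Normal–Normal posterior has precision τ_n = τ₀ + n/σ² and mean μ_n = (τ₀μ₀ + (n/σ²)x̄)/τ_n.
Here τ₀ = 1/13.1 = 0.076336 and τ_data = 23/10.4 = 2.211538, so τ_n = 2.287874.
Rearranging for μ₀: μ₀ = (μ_n·τ_n − τ_data·x̄)/τ₀ = (17.9298·2.287874 − 2.211538·18.1) / 0.076336 = 0.992285/0.076336 ≈ 13.0.

μ₀ = 13.0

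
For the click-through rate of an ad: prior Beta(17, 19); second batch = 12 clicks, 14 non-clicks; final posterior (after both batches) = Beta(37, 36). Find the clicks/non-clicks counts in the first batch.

Sequential conjugate updates are equivalent to a single update on the pooled data, so total successes = posterior α − prior α and total failures = posterior β − prior β.
Total across both batches: 37−17=20 clicks, 36−19=17 non-clicks.
Subtract the second batch: 20−12=8 clicks and 17−14=3 non-clicks.

8 clicks and 3 non-clicks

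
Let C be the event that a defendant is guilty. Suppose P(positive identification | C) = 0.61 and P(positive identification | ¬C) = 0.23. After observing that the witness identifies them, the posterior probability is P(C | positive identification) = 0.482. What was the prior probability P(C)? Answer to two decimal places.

Bayes' rule in odds form gives O(C|E) = O(C)·[P(E|C)/P(E|¬C)], hence O(C) = O(C|E)/LR.
Posterior odds = 0.482/(1−0.482) = 0.9305. LR = 0.61/0.23 = 2.6522.
Prior odds = 0.9305/2.6522 = 0.3508, so P(C) = 0.3508/(1+0.3508) ≈ 0.26.

P(C) = 0.26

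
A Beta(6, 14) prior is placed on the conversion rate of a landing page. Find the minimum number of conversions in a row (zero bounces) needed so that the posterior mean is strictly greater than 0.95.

After k conversions and 0 bounces the posterior is Beta(6+k, 14), with mean (6+k)/(6+14+k).
Set (6+k)/(20+k) > 0.95 and solve: k > (0.95·20 − 6)/(1 − 0.95) = 260.000.
The smallest integer exceeding 260.000 is 261.

k = 261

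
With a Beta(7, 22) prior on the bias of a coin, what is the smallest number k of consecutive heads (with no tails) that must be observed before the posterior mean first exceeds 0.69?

k = 42

After k heads and 0 tails the posterior is Beta(7+k, 22), with mean (7+k)/(7+22+k).
Set (7+k)/(29+k) > 0.69 and solve: k > (0.69·29 − 7)/(1 − 0.69) = 41.968.
The smallest integer exceeding 41.968 is 42.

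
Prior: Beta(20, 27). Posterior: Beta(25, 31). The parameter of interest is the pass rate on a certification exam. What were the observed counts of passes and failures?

Beta is conjugate to the binomial likelihood: posterior = Beta(a+s, b+f).
Match parameters: s=25−20=5, f=31−27=4.

5 passes and 4 failures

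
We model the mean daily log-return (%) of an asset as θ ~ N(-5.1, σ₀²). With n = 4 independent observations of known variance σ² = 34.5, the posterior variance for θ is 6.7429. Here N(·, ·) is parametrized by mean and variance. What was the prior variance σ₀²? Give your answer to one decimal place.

σ₀² = 30.9

For the Normal–Normal model with known σ², precisions add: τ_n = τ₀ + n/σ².
So 1/σ₀² = 1/6.7429 − 4/34.5 = 0.148304 − 0.115942 = 0.032362.
Hence σ₀² = 1/0.032362 ≈ 30.9.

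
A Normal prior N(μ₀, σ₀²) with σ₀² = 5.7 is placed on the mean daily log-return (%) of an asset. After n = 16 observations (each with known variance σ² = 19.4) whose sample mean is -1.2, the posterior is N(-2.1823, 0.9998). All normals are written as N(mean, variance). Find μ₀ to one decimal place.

With known observation variance, the Normal–Normal posterior has precision τ_n = τ₀ + n/σ² and mean μ_n = (τ₀μ₀ + (n/σ²)x̄)/τ_n.
Here τ₀ = 1/5.7 = 0.175439 and τ_data = 16/19.4 = 0.824742, so τ_n = 1.000181.
Rearranging for μ₀: μ₀ = (μ_n·τ_n − τ_data·x̄)/τ₀ = (-2.1823·1.000181 − 0.824742·-1.2) / 0.175439 = -1.193005/0.175439 ≈ -6.8.

μ₀ = -6.8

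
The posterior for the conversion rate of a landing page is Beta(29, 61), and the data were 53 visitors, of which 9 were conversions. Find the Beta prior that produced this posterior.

Under Beta–binomial conjugacy the posterior parameters are (α+s, β+f).
Subtract the data counts: 29−9=20, 61−44=17.

Beta(20, 17)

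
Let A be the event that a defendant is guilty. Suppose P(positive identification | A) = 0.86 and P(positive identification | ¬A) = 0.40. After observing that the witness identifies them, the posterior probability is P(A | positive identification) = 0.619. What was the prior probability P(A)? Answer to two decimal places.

P(A) = 0.43

Bayes' rule in odds form gives O(A|E) = O(A)·[P(E|A)/P(E|¬A)], hence O(A) = O(A|E)/LR.
Posterior odds = 0.619/(1−0.619) = 1.6247. LR = 0.86/0.40 = 2.1500.
Prior odds = 1.6247/2.1500 = 0.7557, so P(A) = 0.7557/(1+0.7557) ≈ 0.43.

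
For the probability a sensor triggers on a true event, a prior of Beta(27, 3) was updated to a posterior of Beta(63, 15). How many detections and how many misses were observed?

36 detections and 12 misses

A Beta(a, b) prior with s successes and f failures in binomial data gives a Beta(a+s, b+f) posterior.
So s = 63 − 27 = 36 and f = 15 − 3 = 12.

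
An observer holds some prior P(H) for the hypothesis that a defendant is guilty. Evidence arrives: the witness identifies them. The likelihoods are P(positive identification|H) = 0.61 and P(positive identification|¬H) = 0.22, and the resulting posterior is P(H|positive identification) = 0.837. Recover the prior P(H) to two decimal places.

P(H) = 0.65

Bayes' rule in odds form gives O(H|E) = O(H)·[P(E|H)/P(E|¬H)], hence O(H) = O(H|E)/LR.
Posterior odds = 0.837/(1−0.837) = 5.1350. LR = 0.61/0.22 = 2.7727.
Prior odds = 5.1350/2.7727 = 1.8520, so P(H) = 1.8520/(1+1.8520) ≈ 0.65.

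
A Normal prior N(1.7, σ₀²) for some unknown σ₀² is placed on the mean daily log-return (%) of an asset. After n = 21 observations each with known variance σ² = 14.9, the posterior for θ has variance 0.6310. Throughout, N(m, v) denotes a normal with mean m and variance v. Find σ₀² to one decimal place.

For the Normal–Normal model with known σ², precisions add: τ_n = τ₀ + n/σ².
So 1/σ₀² = 1/0.6310 − 21/14.9 = 1.584786 − 1.409396 = 0.175390.
Hence σ₀² = 1/0.175390 ≈ 5.7.

σ₀² = 5.7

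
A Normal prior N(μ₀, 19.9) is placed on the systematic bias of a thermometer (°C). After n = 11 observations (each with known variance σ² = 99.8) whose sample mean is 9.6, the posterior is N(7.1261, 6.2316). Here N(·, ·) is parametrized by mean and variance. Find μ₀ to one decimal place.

With known observation variance, the Normal–Normal posterior has precision τ_n = τ₀ + n/σ² and mean μ_n = (τ₀μ₀ + (n/σ²)x̄)/τ_n.
Here τ₀ = 1/19.9 = 0.050251 and τ_data = 11/99.8 = 0.110220, so τ_n = 0.160471.
Rearranging for μ₀: μ₀ = (μ_n·τ_n − τ_data·x̄)/τ₀ = (7.1261·0.160471 − 0.110220·9.6) / 0.050251 = 0.085420/0.050251 ≈ 1.7.

μ₀ = 1.7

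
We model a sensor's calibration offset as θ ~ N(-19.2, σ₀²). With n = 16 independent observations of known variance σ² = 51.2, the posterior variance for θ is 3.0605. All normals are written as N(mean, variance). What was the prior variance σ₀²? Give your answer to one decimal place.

σ₀² = 70.2

Posterior precision equals prior precision plus data precision: 1/σ_n² = 1/σ₀² + n/σ².
So 1/σ₀² = 1/3.0605 − 16/51.2 = 0.326744 − 0.312500 = 0.014244.
Hence σ₀² = 1/0.014244 ≈ 70.2.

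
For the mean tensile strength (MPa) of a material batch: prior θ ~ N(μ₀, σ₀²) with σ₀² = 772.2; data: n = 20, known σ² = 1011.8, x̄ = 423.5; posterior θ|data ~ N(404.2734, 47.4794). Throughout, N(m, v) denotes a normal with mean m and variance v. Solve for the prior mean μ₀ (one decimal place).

The posterior mean is a precision-weighted average: μ_n = (τ₀μ₀ + τ_data·x̄)/(τ₀+τ_data), with τ₀=1/σ₀² and τ_data=n/σ².
Here τ₀ = 1/772.2 = 0.001295 and τ_data = 20/1011.8 = 0.019767, so τ_n = 0.021062.
Rearranging for μ₀: μ₀ = (μ_n·τ_n − τ_data·x̄)/τ₀ = (404.2734·0.021062 − 0.019767·423.5) / 0.001295 = 0.143482/0.001295 ≈ 110.8.

μ₀ = 110.8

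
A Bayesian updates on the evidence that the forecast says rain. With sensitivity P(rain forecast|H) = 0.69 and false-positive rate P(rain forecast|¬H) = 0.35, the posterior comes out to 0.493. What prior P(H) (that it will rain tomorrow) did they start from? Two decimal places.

Bayes' rule in odds form gives O(H|E) = O(H)·[P(E|H)/P(E|¬H)], hence O(H) = O(H|E)/LR.
Posterior odds = 0.493/(1−0.493) = 0.9724. LR = 0.69/0.35 = 1.9714.
Prior odds = 0.9724/1.9714 = 0.4933, so P(H) = 0.4933/(1+0.4933) ≈ 0.33.

P(H) = 0.33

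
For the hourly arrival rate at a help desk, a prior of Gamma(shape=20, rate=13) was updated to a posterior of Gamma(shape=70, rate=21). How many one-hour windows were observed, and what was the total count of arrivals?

Gamma–Poisson conjugacy: posterior shape = α + Σxᵢ, posterior rate = β + n.
Matching: Σxᵢ = 70 − 20 = 50 and n = 21 − 13 = 8.

n = 8 one-hour windows with total 50 arrivals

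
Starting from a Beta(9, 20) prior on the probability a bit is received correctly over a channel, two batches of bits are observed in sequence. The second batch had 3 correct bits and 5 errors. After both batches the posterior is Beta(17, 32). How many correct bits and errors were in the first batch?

5 correct bits and 7 errors

Sequential conjugate updates are equivalent to a single update on the pooled data, so total successes = posterior α − prior α and total failures = posterior β − prior β.
Total across both batches: 17−9=8 correct bits, 32−20=12 errors.
Subtract the second batch: 8−3=5 correct bits and 12−5=7 errors.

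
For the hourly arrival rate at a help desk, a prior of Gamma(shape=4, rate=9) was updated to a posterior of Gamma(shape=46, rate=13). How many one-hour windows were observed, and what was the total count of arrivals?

n = 4 one-hour windows with total 42 arrivals

Gamma–Poisson conjugacy: posterior shape = α + Σxᵢ, posterior rate = β + n.
Matching: Σxᵢ = 46 − 4 = 42 and n = 13 − 9 = 4.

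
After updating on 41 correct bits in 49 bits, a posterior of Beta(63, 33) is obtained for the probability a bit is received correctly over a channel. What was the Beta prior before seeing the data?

Beta is conjugate to the binomial likelihood: posterior = Beta(α+s, β+f).
So α = 63 − 41 = 22 and β = 33 − 8 = 25.

Beta(22, 25)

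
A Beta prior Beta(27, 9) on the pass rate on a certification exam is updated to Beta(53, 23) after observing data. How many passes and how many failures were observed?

26 passes and 14 failures

Under Beta–binomial conjugacy the posterior parameters are (a+s, b+f).
Match parameters: s=53−27=26, f=23−9=14.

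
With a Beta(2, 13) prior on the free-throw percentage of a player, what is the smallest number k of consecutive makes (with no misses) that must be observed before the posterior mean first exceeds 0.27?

k = 3

After k makes and 0 misses the posterior is Beta(2+k, 13), with mean (2+k)/(2+13+k).
Set (2+k)/(15+k) > 0.27 and solve: k > (0.27·15 − 2)/(1 − 0.27) = 2.808.
The smallest integer exceeding 2.808 is 3, and checking k=3: (5)/(18) = 0.2778 > 0.27.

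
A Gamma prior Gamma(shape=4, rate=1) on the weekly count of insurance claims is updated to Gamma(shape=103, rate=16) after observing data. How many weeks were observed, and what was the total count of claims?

n = 15 weeks with total 99 claims

A Gamma(α, β) prior (rate parametrization) on a Poisson rate with n observations summing to S gives posterior Gamma(α+S, β+n).
Matching: Σxᵢ = 103 − 4 = 99 and n = 16 − 1 = 15.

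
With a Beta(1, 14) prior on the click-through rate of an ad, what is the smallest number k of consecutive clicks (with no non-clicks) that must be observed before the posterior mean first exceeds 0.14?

k = 2

After k clicks and 0 non-clicks the posterior is Beta(1+k, 14), with mean (1+k)/(1+14+k).
Set (1+k)/(15+k) > 0.14 and solve: k > (0.14·15 − 1)/(1 − 0.14) = 1.279.
The smallest integer exceeding 1.279 is 2, and checking k=2: (3)/(17) = 0.1765 > 0.14.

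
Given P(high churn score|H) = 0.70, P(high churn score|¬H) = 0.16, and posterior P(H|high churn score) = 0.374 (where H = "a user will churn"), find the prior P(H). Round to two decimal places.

Bayes' rule in odds form gives O(H|E) = O(H)·[P(E|H)/P(E|¬H)], hence O(H) = O(H|E)/LR.
Posterior odds = 0.374/(1−0.374) = 0.5974. LR = 0.70/0.16 = 4.3750.
Prior odds = 0.5974/4.3750 = 0.1365, so P(H) = 0.1365/(1+0.1365) ≈ 0.12.

P(H) = 0.12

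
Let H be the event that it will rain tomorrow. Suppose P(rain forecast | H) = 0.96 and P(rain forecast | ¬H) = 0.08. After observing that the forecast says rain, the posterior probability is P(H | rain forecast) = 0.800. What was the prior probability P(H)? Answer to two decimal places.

Bayes' rule in odds form gives O(H|E) = O(H)·[P(E|H)/P(E|¬H)], hence O(H) = O(H|E)/LR.
Posterior odds = 0.800/(1−0.800) = 4.0000. LR = 0.96/0.08 = 12.0000.
Prior odds = 4.0000/12.0000 = 0.3333, so P(H) = 0.3333/(1+0.3333) ≈ 0.25.

P(H) = 0.25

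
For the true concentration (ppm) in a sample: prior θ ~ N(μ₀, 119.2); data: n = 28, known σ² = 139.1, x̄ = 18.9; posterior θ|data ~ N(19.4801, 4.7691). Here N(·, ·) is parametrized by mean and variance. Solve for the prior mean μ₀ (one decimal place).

μ₀ = 33.4

The posterior mean is a precision-weighted average: μ_n = (τ₀μ₀ + τ_data·x̄)/(τ₀+τ_data), with τ₀=1/σ₀² and τ_data=n/σ².
Here τ₀ = 1/119.2 = 0.008389 and τ_data = 28/139.1 = 0.201294, so τ_n = 0.209683.
Rearranging for μ₀: μ₀ = (μ_n·τ_n − τ_data·x̄)/τ₀ = (19.4801·0.209683 − 0.201294·18.9) / 0.008389 = 0.280189/0.008389 ≈ 33.4.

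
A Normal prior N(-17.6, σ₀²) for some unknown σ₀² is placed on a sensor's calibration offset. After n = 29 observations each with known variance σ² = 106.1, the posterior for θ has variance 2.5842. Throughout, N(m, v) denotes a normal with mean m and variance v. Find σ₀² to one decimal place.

σ₀² = 8.8

For the Normal–Normal model with known σ², precisions add: τ_n = τ₀ + n/σ².
So 1/σ₀² = 1/2.5842 − 29/106.1 = 0.386967 − 0.273327 = 0.113640.
Hence σ₀² = 1/0.113640 ≈ 8.8.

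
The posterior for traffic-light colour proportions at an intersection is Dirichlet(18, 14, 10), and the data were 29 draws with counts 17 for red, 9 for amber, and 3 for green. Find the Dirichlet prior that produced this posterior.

Dirichlet(1, 5, 7)

For a Dirichlet(α) prior with multinomial counts c, the posterior is Dirichlet(α + c) componentwise.
Subtract each count from the matching posterior parameter: 18−17=1, 14−9=5, 10−3=7.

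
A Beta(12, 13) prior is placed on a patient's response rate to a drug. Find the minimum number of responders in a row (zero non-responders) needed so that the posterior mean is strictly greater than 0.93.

k = 161

After k responders and 0 non-responders the posterior is Beta(12+k, 13), with mean (12+k)/(12+13+k).
Set (12+k)/(25+k) > 0.93 and solve: k > (0.93·25 − 12)/(1 − 0.93) = 160.714.
The smallest integer exceeding 160.714 is 161, and checking k=161: (173)/(186) = 0.9301 > 0.93.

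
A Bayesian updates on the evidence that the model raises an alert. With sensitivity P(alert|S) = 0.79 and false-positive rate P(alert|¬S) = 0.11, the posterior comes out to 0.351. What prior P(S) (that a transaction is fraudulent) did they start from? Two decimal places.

P(S) = 0.07

Bayes' rule in odds form gives O(S|E) = O(S)·[P(E|S)/P(E|¬S)], hence O(S) = O(S|E)/LR.
Posterior odds = 0.351/(1−0.351) = 0.5408. LR = 0.79/0.11 = 7.1818.
Prior odds = 0.5408/7.1818 = 0.0753, so P(S) = 0.0753/(1+0.0753) ≈ 0.07.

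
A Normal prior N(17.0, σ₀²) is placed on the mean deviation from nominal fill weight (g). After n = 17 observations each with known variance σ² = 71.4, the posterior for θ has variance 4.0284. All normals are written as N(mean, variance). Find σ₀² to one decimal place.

σ₀² = 98.6

For the Normal–Normal model with known σ², precisions add: τ_n = τ₀ + n/σ².
So 1/σ₀² = 1/4.0284 − 17/71.4 = 0.248238 − 0.238095 = 0.010143.
Hence σ₀² = 1/0.010143 ≈ 98.6.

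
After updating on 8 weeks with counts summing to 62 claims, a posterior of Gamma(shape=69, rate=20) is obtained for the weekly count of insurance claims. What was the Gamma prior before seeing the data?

Gamma(shape=7, rate=12)

Gamma–Poisson conjugacy: posterior shape = α + Σxᵢ, posterior rate = β + n.
So α = 69 − 62 = 7 and β = 20 − 8 = 12.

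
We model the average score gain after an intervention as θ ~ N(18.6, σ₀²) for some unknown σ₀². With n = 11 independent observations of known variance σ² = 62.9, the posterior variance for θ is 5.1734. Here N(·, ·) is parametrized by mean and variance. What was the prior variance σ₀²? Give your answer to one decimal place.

For the Normal–Normal model with known σ², precisions add: τ_n = τ₀ + n/σ².
So 1/σ₀² = 1/5.1734 − 11/62.9 = 0.193296 − 0.174881 = 0.018415.
Hence σ₀² = 1/0.018415 ≈ 54.3.

σ₀² = 54.3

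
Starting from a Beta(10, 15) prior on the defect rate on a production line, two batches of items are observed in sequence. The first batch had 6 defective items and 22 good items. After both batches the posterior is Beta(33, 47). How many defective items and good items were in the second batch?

Because Beta–binomial updating is additive in the counts, the combined data contributed (α_post−α_prior, β_post−β_prior) successes and failures.
Total across both batches: 33−10=23 defective items, 47−15=32 good items.
Subtract the first batch: 23−6=17 defective items and 32−22=10 good items.

17 defective items and 10 good items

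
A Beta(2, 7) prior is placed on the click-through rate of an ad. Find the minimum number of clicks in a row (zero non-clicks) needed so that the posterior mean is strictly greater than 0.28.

After k clicks and 0 non-clicks the posterior is Beta(2+k, 7), with mean (2+k)/(2+7+k).
Set (2+k)/(9+k) > 0.28 and solve: k > (0.28·9 − 2)/(1 − 0.28) = 0.722.
The smallest integer exceeding 0.722 is 1.

k = 1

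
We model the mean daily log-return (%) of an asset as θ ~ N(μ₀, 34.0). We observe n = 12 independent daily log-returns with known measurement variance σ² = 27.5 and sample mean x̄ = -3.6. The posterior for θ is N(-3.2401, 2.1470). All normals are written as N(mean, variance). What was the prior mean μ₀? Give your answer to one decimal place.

With known observation variance, the Normal–Normal posterior has precision τ_n = τ₀ + n/σ² and mean μ_n = (τ₀μ₀ + (n/σ²)x̄)/τ_n.
Here τ₀ = 1/34.0 = 0.029412 and τ_data = 12/27.5 = 0.436364, so τ_n = 0.465776.
Rearranging for μ₀: μ₀ = (μ_n·τ_n − τ_data·x̄)/τ₀ = (-3.2401·0.465776 − 0.436364·-3.6) / 0.029412 = 0.061750/0.029412 ≈ 2.1.

μ₀ = 2.1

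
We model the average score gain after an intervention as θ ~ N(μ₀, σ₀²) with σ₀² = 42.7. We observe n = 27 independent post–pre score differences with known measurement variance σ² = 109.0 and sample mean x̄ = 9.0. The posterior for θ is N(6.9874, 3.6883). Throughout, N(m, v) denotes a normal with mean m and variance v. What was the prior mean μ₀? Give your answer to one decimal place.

μ₀ = -14.3

With known observation variance, the Normal–Normal posterior has precision τ_n = τ₀ + n/σ² and mean μ_n = (τ₀μ₀ + (n/σ²)x̄)/τ_n.
Here τ₀ = 1/42.7 = 0.023419 and τ_data = 27/109.0 = 0.247706, so τ_n = 0.271125.
Rearranging for μ₀: μ₀ = (μ_n·τ_n − τ_data·x̄)/τ₀ = (6.9874·0.271125 − 0.247706·9.0) / 0.023419 = -0.334895/0.023419 ≈ -14.3.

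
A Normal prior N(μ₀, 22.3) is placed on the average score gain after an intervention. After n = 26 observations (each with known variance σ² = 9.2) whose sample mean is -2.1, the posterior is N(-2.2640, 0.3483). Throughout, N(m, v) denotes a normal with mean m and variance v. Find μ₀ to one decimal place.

The posterior mean is a precision-weighted average: μ_n = (τ₀μ₀ + τ_data·x̄)/(τ₀+τ_data), with τ₀=1/σ₀² and τ_data=n/σ².
Here τ₀ = 1/22.3 = 0.044843 and τ_data = 26/9.2 = 2.826087, so τ_n = 2.870930.
Rearranging for μ₀: μ₀ = (μ_n·τ_n − τ_data·x̄)/τ₀ = (-2.2640·2.870930 − 2.826087·-2.1) / 0.044843 = -0.565003/0.044843 ≈ -12.6.

μ₀ = -12.6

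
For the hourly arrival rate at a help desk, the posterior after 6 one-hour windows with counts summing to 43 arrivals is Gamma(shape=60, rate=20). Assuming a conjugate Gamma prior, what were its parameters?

A Gamma(α, β) prior (rate parametrization) on a Poisson rate with n observations summing to S gives posterior Gamma(α+S, β+n).
So α = 60 − 43 = 17 and β = 20 − 6 = 14.

Gamma(shape=17, rate=14)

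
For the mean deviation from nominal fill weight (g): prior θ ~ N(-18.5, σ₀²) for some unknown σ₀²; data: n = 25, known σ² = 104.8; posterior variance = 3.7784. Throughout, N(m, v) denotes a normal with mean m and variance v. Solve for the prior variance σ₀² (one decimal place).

σ₀² = 38.3

Posterior precision equals prior precision plus data precision: 1/σ_n² = 1/σ₀² + n/σ².
So 1/σ₀² = 1/3.7784 − 25/104.8 = 0.264662 − 0.238550 = 0.026112.
Hence σ₀² = 1/0.026112 ≈ 38.3.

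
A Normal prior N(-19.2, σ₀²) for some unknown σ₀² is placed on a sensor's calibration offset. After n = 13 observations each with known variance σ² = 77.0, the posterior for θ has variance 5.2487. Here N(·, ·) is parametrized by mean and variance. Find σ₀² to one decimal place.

For the Normal–Normal model with known σ², precisions add: τ_n = τ₀ + n/σ².
So 1/σ₀² = 1/5.2487 − 13/77.0 = 0.190523 − 0.168831 = 0.021692.
Hence σ₀² = 1/0.021692 ≈ 46.1.

σ₀² = 46.1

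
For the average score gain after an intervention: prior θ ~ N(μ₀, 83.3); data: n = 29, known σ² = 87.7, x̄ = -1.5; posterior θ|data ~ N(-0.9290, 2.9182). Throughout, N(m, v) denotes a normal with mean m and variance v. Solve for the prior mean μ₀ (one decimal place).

With known observation variance, the Normal–Normal posterior has precision τ_n = τ₀ + n/σ² and mean μ_n = (τ₀μ₀ + (n/σ²)x̄)/τ_n.
Here τ₀ = 1/83.3 = 0.012005 and τ_data = 29/87.7 = 0.330673, so τ_n = 0.342678.
Rearranging for μ₀: μ₀ = (μ_n·τ_n − τ_data·x̄)/τ₀ = (-0.9290·0.342678 − 0.330673·-1.5) / 0.012005 = 0.177662/0.012005 ≈ 14.8.

μ₀ = 14.8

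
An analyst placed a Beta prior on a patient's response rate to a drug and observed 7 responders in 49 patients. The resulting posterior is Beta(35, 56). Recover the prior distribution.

Under Beta–binomial conjugacy the posterior parameters are (α+s, β+f).
Subtract the data counts: 35−7=28, 56−42=14.

Beta(28, 14)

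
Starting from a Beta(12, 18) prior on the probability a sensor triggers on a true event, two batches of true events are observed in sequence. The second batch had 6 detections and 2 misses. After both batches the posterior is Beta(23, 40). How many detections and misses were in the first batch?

5 detections and 20 misses

Because Beta–binomial updating is additive in the counts, the combined data contributed (α_post−α_prior, β_post−β_prior) successes and failures.
Total across both batches: 23−12=11 detections, 40−18=22 misses.
Subtract the second batch: 11−6=5 detections and 22−2=20 misses.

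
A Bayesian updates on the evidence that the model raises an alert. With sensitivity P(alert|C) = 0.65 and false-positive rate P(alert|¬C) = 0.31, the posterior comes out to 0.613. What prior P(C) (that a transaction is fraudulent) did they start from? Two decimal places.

P(C) = 0.43

In odds form, posterior odds = prior odds × likelihood ratio, so prior odds = posterior odds ÷ LR.
Posterior odds = 0.613/(1−0.613) = 1.5840. LR = 0.65/0.31 = 2.0968.
Prior odds = 1.5840/2.0968 = 0.7554, so P(C) = 0.7554/(1+0.7554) ≈ 0.43.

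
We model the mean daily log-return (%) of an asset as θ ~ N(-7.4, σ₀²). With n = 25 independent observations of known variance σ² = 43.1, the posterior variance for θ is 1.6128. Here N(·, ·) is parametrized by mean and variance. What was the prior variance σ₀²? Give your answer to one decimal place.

For the Normal–Normal model with known σ², precisions add: τ_n = τ₀ + n/σ².
So 1/σ₀² = 1/1.6128 − 25/43.1 = 0.620040 − 0.580046 = 0.039994.
Hence σ₀² = 1/0.039994 ≈ 25.0.

σ₀² = 25.0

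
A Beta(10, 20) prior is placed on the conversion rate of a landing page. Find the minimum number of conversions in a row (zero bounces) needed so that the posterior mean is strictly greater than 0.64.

After k conversions and 0 bounces the posterior is Beta(10+k, 20), with mean (10+k)/(10+20+k).
Set (10+k)/(30+k) > 0.64 and solve: k > (0.64·30 − 10)/(1 − 0.64) = 25.556.
The smallest integer exceeding 25.556 is 26, and checking k=26: (36)/(56) = 0.6429 > 0.64.

k = 26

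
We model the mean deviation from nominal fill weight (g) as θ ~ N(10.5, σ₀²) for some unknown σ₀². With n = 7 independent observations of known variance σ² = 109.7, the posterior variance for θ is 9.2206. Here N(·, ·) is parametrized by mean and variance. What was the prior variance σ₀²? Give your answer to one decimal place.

σ₀² = 22.4

For the Normal–Normal model with known σ², precisions add: τ_n = τ₀ + n/σ².
So 1/σ₀² = 1/9.2206 − 7/109.7 = 0.108453 − 0.063810 = 0.044643.
Hence σ₀² = 1/0.044643 ≈ 22.4.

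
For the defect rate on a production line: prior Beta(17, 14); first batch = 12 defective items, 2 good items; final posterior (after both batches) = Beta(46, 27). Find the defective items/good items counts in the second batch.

17 defective items and 11 good items

Because Beta–binomial updating is additive in the counts, the combined data contributed (α_post−α_prior, β_post−β_prior) successes and failures.
Total across both batches: 46−17=29 defective items, 27−14=13 good items.
Subtract the first batch: 29−12=17 defective items and 13−2=11 good items.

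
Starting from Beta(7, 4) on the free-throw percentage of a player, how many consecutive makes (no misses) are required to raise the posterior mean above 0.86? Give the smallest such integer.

k = 18

After k makes and 0 misses the posterior is Beta(7+k, 4), with mean (7+k)/(7+4+k).
Set (7+k)/(11+k) > 0.86 and solve: k > (0.86·11 − 7)/(1 − 0.86) = 17.571.
The smallest integer exceeding 17.571 is 18.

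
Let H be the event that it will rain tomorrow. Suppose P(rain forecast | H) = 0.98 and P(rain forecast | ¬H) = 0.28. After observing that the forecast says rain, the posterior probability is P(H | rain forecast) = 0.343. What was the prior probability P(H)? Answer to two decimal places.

Bayes' rule in odds form gives O(H|E) = O(H)·[P(E|H)/P(E|¬H)], hence O(H) = O(H|E)/LR.
Posterior odds = 0.343/(1−0.343) = 0.5221. LR = 0.98/0.28 = 3.5000.
Prior odds = 0.5221/3.5000 = 0.1492, so P(H) = 0.1492/(1+0.1492) ≈ 0.13.

P(H) = 0.13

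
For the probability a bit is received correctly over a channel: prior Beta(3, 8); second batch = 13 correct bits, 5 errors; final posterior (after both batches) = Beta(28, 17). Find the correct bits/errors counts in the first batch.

Sequential conjugate updates are equivalent to a single update on the pooled data, so total successes = posterior α − prior α and total failures = posterior β − prior β.
Total across both batches: 28−3=25 correct bits, 17−8=9 errors.
Subtract the second batch: 25−13=12 correct bits and 9−5=4 errors.

12 correct bits and 4 errors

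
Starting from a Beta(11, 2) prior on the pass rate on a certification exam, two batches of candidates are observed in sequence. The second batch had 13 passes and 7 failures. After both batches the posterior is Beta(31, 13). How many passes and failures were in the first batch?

Sequential conjugate updates are equivalent to a single update on the pooled data, so total successes = posterior α − prior α and total failures = posterior β − prior β.
Total across both batches: 31−11=20 passes, 13−2=11 failures.
Subtract the second batch: 20−13=7 passes and 11−7=4 failures.

7 passes and 4 failures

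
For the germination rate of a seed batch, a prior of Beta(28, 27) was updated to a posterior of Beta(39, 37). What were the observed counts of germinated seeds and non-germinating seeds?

Beta is conjugate to the binomial likelihood: posterior = Beta(a+s, b+f).
So s = 39 − 28 = 11 and f = 37 − 27 = 10.

11 germinated seeds and 10 non-germinating seeds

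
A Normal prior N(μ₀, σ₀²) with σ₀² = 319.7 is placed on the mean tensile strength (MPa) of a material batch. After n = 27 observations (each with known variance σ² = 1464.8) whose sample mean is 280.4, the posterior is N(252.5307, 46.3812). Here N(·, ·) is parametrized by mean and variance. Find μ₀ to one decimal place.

μ₀ = 88.3

With known observation variance, the Normal–Normal posterior has precision τ_n = τ₀ + n/σ² and mean μ_n = (τ₀μ₀ + (n/σ²)x̄)/τ_n.
Here τ₀ = 1/319.7 = 0.003128 and τ_data = 27/1464.8 = 0.018433, so τ_n = 0.021561.
Rearranging for μ₀: μ₀ = (μ_n·τ_n − τ_data·x̄)/τ₀ = (252.5307·0.021561 − 0.018433·280.4) / 0.003128 = 0.276201/0.003128 ≈ 88.3.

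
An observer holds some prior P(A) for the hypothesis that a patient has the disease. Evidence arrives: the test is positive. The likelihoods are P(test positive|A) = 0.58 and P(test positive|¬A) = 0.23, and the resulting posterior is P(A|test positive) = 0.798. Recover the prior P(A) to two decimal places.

P(A) = 0.61

Bayes' rule in odds form gives O(A|E) = O(A)·[P(E|A)/P(E|¬A)], hence O(A) = O(A|E)/LR.
Posterior odds = 0.798/(1−0.798) = 3.9505. LR = 0.58/0.23 = 2.5217.
Prior odds = 3.9505/2.5217 = 1.5666, so P(A) = 1.5666/(1+1.5666) ≈ 0.61.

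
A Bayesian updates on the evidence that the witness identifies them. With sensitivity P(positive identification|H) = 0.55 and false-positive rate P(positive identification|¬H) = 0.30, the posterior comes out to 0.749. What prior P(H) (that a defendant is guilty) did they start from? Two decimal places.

P(H) = 0.62

Bayes' rule in odds form gives O(H|E) = O(H)·[P(E|H)/P(E|¬H)], hence O(H) = O(H|E)/LR.
Posterior odds = 0.749/(1−0.749) = 2.9841. LR = 0.55/0.30 = 1.8333.
Prior odds = 2.9841/1.8333 = 1.6277, so P(H) = 1.6277/(1+1.6277) ≈ 0.62.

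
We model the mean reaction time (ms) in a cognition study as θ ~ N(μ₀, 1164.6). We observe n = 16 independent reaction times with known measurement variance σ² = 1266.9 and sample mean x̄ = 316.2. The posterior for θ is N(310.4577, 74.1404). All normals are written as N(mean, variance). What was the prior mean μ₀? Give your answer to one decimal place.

With known observation variance, the Normal–Normal posterior has precision τ_n = τ₀ + n/σ² and mean μ_n = (τ₀μ₀ + (n/σ²)x̄)/τ_n.
Here τ₀ = 1/1164.6 = 0.000859 and τ_data = 16/1266.9 = 0.012629, so τ_n = 0.013488.
Rearranging for μ₀: μ₀ = (μ_n·τ_n − τ_data·x̄)/τ₀ = (310.4577·0.013488 − 0.012629·316.2) / 0.000859 = 0.194164/0.000859 ≈ 226.0.

μ₀ = 226.0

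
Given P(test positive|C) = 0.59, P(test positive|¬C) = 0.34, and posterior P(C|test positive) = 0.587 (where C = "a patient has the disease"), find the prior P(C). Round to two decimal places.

P(C) = 0.45

In odds form, posterior odds = prior odds × likelihood ratio, so prior odds = posterior odds ÷ LR.
Posterior odds = 0.587/(1−0.587) = 1.4213. LR = 0.59/0.34 = 1.7353.
Prior odds = 1.4213/1.7353 = 0.8191, so P(C) = 0.8191/(1+0.8191) ≈ 0.45.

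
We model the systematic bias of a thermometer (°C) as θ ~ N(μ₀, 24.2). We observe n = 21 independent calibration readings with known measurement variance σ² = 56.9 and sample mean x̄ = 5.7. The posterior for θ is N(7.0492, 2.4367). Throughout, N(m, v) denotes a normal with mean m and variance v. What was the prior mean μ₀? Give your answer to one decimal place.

The posterior mean is a precision-weighted average: μ_n = (τ₀μ₀ + τ_data·x̄)/(τ₀+τ_data), with τ₀=1/σ₀² and τ_data=n/σ².
Here τ₀ = 1/24.2 = 0.041322 and τ_data = 21/56.9 = 0.369069, so τ_n = 0.410391.
Rearranging for μ₀: μ₀ = (μ_n·τ_n − τ_data·x̄)/τ₀ = (7.0492·0.410391 − 0.369069·5.7) / 0.041322 = 0.789235/0.041322 ≈ 19.1.

μ₀ = 19.1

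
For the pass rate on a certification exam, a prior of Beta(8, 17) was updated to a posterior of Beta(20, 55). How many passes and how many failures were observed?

12 passes and 38 failures

Under Beta–binomial conjugacy the posterior parameters are (a+s, b+f).
So s = 20 − 8 = 12 and f = 55 − 17 = 38.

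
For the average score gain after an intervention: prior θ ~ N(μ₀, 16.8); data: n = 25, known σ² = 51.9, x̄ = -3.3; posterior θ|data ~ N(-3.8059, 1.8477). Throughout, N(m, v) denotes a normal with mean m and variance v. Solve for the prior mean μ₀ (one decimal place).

With known observation variance, the Normal–Normal posterior has precision τ_n = τ₀ + n/σ² and mean μ_n = (τ₀μ₀ + (n/σ²)x̄)/τ_n.
Here τ₀ = 1/16.8 = 0.059524 and τ_data = 25/51.9 = 0.481696, so τ_n = 0.541220.
Rearranging for μ₀: μ₀ = (μ_n·τ_n − τ_data·x̄)/τ₀ = (-3.8059·0.541220 − 0.481696·-3.3) / 0.059524 = -0.470232/0.059524 ≈ -7.9.

μ₀ = -7.9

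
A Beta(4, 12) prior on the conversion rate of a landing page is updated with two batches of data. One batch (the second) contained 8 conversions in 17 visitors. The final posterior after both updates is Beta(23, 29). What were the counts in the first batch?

11 conversions and 8 bounces

Sequential conjugate updates are equivalent to a single update on the pooled data, so total successes = posterior α − prior α and total failures = posterior β − prior β.
Total across both batches: 23−4=19 conversions, 29−12=17 bounces.
Subtract the second batch: 19−8=11 conversions and 17−9=8 bounces.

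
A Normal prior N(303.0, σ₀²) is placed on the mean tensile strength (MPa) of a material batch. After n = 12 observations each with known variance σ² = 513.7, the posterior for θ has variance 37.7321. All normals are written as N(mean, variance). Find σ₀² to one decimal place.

σ₀² = 318.2

Posterior precision equals prior precision plus data precision: 1/σ_n² = 1/σ₀² + n/σ².
So 1/σ₀² = 1/37.7321 − 12/513.7 = 0.026503 − 0.023360 = 0.003143.
Hence σ₀² = 1/0.003143 ≈ 318.2.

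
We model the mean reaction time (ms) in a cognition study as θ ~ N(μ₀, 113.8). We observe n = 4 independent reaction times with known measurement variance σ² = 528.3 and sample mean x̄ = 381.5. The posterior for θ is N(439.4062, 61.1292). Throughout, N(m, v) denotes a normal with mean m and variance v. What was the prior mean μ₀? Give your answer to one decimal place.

With known observation variance, the Normal–Normal posterior has precision τ_n = τ₀ + n/σ² and mean μ_n = (τ₀μ₀ + (n/σ²)x̄)/τ_n.
Here τ₀ = 1/113.8 = 0.008787 and τ_data = 4/528.3 = 0.007571, so τ_n = 0.016358.
Rearranging for μ₀: μ₀ = (μ_n·τ_n − τ_data·x̄)/τ₀ = (439.4062·0.016358 − 0.007571·381.5) / 0.008787 = 4.299470/0.008787 ≈ 489.3.

μ₀ = 489.3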